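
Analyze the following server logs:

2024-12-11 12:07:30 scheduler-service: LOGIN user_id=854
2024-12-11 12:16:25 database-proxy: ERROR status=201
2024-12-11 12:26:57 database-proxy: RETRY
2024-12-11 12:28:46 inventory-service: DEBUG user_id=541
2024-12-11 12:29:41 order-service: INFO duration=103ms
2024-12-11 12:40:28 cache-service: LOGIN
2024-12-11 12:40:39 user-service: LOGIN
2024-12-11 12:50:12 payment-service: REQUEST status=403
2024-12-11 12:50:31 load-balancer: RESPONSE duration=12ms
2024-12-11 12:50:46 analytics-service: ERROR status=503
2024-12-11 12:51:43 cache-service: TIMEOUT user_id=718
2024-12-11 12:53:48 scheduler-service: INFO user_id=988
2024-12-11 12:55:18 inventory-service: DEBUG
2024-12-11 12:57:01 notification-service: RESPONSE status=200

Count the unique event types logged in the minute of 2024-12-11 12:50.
3

To count unique event types:

1. Filter events in the minute starting at 2024-12-11 12:50
2. Extract event types from matching entries
3. Count unique types: 3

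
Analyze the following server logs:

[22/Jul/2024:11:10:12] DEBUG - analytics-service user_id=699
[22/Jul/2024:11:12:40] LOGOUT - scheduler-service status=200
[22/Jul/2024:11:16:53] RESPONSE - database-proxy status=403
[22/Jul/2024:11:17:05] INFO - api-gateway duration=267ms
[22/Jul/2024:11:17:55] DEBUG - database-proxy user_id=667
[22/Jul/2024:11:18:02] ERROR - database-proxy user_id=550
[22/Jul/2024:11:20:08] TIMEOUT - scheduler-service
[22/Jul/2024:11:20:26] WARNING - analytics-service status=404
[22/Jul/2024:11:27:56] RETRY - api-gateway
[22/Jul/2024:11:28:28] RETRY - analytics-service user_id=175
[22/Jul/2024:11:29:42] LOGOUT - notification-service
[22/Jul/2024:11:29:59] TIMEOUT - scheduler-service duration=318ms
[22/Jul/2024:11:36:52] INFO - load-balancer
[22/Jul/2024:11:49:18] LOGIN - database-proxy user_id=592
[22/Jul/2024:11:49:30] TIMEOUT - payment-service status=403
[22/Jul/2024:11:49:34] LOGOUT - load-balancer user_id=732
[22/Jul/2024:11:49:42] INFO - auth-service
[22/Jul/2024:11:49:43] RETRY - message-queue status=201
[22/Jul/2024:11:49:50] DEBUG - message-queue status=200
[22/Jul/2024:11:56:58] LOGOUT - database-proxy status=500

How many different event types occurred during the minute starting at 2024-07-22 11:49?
6

To count unique event types:

1. Filter events in the minute starting at 2024-07-22 11:49
2. Extract event types from matching entries
3. Count unique types: 6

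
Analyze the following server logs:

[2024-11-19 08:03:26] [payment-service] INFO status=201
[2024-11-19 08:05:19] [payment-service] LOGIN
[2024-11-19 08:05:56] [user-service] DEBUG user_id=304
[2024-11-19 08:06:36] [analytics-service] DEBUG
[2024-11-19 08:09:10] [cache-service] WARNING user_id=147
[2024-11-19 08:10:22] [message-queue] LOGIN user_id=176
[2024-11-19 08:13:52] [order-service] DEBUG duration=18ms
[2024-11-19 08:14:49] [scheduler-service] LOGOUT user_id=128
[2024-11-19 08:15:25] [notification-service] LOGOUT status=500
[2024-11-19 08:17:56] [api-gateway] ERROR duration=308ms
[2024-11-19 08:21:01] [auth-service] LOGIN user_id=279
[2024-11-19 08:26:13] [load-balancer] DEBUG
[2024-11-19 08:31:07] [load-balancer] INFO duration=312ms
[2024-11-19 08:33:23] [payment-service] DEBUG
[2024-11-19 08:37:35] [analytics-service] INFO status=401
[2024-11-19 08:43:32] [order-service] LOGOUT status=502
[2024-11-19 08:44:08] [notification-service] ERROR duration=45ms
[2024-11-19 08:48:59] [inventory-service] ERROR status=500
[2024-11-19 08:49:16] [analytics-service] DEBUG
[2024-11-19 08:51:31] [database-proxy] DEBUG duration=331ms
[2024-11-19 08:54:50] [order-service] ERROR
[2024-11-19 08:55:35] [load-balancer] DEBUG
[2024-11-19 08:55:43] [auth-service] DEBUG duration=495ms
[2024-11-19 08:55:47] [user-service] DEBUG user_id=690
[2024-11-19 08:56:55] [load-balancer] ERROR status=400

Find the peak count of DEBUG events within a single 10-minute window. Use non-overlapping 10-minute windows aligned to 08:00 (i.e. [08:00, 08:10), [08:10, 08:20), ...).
4

To find the burst window:

1. Divide the log period into non-overlapping 10-minute windows starting at 08:00
2. Count DEBUG events in each window
3. Find the window with maximum count
4. Maximum events in a window: 4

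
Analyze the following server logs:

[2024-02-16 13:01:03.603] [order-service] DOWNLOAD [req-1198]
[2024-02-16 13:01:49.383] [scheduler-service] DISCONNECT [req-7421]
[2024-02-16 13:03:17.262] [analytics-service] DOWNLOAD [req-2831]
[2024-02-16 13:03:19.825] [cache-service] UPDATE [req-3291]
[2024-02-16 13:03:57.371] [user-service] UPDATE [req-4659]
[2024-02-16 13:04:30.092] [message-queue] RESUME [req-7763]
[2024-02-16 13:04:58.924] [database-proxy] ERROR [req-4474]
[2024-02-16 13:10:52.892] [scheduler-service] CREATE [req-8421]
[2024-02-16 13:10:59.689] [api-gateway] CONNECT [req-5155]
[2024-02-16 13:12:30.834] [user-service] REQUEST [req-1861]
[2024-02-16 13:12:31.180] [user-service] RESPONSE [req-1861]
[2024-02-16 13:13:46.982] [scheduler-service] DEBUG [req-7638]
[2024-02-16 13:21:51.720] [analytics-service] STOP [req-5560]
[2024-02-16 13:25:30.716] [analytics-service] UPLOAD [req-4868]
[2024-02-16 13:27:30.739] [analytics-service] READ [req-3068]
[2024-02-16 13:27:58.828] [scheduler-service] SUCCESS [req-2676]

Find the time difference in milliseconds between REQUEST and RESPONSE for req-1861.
346

To calculate latency:

1. Find REQUEST with id req-1861: 2024-02-16 13:12:30.834
2. Find RESPONSE with id req-1861: 2024-02-16 13:12:31.180
3. Latency: 2024-02-16 13:12:31.180 - 2024-02-16 13:12:30.834 = 346ms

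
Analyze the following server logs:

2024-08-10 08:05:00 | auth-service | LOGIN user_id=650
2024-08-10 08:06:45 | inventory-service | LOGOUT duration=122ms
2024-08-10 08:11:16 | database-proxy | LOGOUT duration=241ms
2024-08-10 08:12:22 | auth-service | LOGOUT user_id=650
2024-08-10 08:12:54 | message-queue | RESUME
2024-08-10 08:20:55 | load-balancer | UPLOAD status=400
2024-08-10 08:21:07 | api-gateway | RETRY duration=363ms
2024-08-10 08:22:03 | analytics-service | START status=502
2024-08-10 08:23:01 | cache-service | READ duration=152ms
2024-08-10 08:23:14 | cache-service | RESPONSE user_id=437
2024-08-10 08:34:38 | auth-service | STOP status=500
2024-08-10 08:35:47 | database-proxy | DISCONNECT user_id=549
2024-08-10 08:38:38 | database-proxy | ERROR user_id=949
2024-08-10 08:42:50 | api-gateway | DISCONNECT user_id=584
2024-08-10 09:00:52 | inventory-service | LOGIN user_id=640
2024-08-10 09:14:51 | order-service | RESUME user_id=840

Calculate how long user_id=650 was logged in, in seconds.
442

To calculate session duration:

1. Find LOGIN event for user_id=650: 2024-08-10 08:05:00
2. Find LOGOUT event for user_id=650: 2024-08-10 08:12:22
3. Session duration: 2024-08-10 08:12:22 - 2024-08-10 08:05:00 = 442 seconds (7 minutes)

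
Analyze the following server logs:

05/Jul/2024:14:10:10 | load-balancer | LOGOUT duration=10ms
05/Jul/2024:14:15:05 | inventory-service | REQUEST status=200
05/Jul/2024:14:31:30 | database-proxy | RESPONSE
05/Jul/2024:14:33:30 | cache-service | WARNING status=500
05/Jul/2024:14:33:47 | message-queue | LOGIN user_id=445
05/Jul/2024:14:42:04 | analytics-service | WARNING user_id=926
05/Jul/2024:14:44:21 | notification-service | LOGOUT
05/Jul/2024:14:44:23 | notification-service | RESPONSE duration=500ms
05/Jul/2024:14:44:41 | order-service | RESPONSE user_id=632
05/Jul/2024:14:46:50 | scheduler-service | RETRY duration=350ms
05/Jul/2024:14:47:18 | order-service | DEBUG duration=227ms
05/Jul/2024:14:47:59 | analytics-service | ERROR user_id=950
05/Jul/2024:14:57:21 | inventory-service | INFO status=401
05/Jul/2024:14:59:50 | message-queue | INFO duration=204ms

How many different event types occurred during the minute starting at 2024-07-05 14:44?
2

To count unique event types:

1. Filter events in the minute starting at 2024-07-05 14:44
2. Extract event types from matching entries
3. Count unique types: 2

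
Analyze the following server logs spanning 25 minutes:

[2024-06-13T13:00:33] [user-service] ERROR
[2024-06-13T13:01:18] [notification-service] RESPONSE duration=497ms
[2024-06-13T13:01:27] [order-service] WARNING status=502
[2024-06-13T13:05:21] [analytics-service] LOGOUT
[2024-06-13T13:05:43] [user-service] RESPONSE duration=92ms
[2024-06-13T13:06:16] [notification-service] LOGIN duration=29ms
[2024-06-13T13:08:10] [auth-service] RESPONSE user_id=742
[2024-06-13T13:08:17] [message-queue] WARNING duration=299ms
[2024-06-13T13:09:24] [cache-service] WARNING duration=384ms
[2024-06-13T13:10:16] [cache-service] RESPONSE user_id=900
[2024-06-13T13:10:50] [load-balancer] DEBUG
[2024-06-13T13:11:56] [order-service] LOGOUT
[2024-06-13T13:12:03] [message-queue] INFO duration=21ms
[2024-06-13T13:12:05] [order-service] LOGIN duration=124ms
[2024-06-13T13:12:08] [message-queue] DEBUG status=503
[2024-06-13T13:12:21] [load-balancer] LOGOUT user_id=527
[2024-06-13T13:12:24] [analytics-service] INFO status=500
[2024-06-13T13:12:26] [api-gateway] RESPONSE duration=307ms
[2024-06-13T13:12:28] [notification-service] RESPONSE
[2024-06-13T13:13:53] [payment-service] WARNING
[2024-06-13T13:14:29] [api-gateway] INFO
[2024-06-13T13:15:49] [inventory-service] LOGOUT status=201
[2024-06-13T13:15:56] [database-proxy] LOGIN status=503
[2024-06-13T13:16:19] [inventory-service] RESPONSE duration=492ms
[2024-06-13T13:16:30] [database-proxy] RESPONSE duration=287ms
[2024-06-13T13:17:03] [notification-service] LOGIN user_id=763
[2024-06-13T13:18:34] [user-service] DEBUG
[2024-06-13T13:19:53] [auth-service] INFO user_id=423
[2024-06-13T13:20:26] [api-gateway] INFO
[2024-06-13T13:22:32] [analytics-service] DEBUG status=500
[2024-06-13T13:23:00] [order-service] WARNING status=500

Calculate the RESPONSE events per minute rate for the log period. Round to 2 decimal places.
0.32

To calculate the rate:

1. Count total RESPONSE events: 8
2. Total time period: 25 minutes
3. Rate = 8 / 25 = 0.32 events per minute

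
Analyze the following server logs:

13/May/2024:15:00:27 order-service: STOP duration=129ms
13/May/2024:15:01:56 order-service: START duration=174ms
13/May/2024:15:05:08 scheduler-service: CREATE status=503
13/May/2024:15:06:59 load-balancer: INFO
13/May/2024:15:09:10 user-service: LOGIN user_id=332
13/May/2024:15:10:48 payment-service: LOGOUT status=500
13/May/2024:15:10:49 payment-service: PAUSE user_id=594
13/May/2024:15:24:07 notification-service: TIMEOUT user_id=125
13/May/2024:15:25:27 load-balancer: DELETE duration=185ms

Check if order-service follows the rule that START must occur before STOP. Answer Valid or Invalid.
Invalid

To validate ordering:

1. Required order: START → STOP
2. Rule: START must occur before STOP
3. Check actual order of events for order-service
4. Result: Invalid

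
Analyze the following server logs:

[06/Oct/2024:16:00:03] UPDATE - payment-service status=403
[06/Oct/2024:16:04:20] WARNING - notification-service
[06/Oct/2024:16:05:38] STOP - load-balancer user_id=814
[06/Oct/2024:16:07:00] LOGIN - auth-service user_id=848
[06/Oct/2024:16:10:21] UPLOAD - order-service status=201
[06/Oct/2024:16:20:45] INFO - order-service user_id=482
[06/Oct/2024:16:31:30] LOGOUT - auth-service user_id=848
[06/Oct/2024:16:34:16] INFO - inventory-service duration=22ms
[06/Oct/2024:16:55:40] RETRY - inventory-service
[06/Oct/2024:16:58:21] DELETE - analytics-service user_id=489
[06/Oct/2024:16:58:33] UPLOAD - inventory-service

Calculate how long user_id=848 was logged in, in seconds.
1470

To calculate session duration:

1. Find LOGIN event for user_id=848: 06/Oct/2024:16:07:00
2. Find LOGOUT event for user_id=848: 06/Oct/2024:16:31:30
3. Session duration: 06/Oct/2024:16:31:30 - 06/Oct/2024:16:07:00 = 1470 seconds (24 minutes)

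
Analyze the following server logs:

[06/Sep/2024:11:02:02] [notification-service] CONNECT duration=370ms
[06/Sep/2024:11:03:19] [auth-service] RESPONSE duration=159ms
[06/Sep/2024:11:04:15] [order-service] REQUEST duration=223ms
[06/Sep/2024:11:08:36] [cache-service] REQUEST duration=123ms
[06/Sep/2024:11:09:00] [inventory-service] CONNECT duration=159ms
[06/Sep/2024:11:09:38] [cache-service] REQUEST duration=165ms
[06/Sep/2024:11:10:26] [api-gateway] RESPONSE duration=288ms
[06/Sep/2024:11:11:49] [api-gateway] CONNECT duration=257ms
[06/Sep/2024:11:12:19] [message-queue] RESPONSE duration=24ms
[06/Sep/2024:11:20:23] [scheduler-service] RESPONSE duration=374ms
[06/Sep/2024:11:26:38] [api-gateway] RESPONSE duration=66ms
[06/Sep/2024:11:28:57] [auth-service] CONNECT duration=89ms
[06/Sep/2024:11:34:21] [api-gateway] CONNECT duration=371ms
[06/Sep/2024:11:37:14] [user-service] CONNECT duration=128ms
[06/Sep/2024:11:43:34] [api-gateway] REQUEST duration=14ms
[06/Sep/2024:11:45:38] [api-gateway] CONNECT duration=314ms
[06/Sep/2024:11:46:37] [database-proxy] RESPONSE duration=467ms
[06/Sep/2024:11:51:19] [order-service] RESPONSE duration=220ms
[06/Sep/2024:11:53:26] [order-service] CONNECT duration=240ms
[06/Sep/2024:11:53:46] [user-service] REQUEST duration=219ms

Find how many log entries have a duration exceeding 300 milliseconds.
5

To count timeouts:

1. Threshold: 300ms
2. Extract duration from each log entry
3. Count entries where duration > 300
4. Timeout count: 5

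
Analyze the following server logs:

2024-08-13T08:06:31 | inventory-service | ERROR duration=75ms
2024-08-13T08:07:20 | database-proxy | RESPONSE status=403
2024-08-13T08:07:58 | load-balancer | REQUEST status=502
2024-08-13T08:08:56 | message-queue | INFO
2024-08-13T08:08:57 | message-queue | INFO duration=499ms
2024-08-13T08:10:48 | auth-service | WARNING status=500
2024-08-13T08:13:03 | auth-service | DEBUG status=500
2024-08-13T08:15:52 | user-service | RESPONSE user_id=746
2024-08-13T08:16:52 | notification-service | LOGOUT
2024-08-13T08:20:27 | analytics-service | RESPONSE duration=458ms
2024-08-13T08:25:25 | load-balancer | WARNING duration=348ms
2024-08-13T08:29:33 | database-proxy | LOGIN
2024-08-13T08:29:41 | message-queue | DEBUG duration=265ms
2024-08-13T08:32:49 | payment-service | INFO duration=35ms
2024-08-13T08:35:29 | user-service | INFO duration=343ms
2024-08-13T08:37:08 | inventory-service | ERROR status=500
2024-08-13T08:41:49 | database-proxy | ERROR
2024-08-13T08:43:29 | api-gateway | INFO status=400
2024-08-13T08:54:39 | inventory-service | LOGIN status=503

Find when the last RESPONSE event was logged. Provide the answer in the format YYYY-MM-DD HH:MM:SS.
2024-08-13 08:20:27

To find the last event:

1. Filter for all RESPONSE events
2. Sort by timestamp
3. Select the last one
4. Timestamp: 2024-08-13 08:20:27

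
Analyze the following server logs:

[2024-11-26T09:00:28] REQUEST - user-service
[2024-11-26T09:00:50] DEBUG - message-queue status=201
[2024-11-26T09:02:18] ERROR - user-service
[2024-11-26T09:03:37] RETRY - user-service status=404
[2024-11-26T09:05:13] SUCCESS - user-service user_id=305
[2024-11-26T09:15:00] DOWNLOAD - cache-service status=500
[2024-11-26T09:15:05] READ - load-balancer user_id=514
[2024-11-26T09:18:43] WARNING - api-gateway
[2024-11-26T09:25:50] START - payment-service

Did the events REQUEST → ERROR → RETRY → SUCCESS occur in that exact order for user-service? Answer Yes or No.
Yes

To verify sequence order:

1. Find all events in sequence REQUEST → ERROR → RETRY → SUCCESS for user-service
2. Extract their timestamps
3. Check if timestamps are in ascending order
4. Result: Yes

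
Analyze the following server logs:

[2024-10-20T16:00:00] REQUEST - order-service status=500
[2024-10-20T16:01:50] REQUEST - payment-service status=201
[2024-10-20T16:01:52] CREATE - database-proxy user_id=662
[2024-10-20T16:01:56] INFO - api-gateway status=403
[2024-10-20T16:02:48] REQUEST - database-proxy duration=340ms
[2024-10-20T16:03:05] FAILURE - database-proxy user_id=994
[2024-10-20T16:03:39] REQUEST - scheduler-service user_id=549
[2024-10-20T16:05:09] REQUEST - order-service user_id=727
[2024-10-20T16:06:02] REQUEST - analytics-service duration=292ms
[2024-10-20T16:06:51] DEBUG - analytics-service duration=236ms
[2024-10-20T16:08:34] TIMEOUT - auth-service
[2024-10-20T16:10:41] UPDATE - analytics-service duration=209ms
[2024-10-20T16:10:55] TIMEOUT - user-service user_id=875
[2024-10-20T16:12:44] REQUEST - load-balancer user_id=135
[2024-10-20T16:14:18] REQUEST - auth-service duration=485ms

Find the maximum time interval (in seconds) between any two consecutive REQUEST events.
402

To find the longest gap:

1. Extract all REQUEST events in chronological order
2. Calculate time differences between consecutive events
3. Find the maximum difference
4. Longest gap: 402 seconds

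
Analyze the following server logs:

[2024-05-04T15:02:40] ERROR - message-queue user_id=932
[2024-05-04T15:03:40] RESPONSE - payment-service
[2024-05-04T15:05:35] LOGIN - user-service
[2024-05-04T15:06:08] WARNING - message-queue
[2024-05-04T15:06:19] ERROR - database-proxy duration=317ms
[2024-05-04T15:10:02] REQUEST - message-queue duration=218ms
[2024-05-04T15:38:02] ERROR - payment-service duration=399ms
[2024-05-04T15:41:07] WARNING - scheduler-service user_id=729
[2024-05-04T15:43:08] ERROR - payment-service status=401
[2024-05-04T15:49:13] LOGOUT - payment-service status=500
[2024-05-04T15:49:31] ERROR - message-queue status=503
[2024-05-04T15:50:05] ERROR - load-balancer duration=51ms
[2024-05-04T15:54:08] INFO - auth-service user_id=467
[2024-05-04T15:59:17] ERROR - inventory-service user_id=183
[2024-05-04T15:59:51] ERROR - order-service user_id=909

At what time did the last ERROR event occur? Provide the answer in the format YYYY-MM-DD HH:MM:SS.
2024-05-04 15:59:51

To find the last event:

1. Filter for all ERROR events
2. Sort by timestamp
3. Select the last one
4. Timestamp: 2024-05-04 15:59:51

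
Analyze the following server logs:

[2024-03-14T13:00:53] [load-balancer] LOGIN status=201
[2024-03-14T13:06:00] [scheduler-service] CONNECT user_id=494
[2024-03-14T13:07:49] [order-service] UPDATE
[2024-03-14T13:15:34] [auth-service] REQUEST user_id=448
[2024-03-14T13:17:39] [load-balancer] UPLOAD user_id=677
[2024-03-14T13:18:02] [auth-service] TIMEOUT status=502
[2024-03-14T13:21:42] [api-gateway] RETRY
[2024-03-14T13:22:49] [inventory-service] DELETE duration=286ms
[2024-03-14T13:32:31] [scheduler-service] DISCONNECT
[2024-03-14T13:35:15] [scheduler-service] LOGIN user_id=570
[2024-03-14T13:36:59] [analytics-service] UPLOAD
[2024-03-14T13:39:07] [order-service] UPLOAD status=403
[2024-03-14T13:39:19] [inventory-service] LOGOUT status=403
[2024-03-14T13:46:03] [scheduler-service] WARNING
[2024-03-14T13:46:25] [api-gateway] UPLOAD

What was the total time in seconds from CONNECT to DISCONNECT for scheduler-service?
1591

To calculate state duration:

1. Find CONNECT event for scheduler-service: 2024-03-14T13:06:00
2. Find DISCONNECT event for scheduler-service: 2024-03-14T13:32:31
3. Calculate duration: 2024-03-14T13:32:31 - 2024-03-14T13:06:00 = 1591 seconds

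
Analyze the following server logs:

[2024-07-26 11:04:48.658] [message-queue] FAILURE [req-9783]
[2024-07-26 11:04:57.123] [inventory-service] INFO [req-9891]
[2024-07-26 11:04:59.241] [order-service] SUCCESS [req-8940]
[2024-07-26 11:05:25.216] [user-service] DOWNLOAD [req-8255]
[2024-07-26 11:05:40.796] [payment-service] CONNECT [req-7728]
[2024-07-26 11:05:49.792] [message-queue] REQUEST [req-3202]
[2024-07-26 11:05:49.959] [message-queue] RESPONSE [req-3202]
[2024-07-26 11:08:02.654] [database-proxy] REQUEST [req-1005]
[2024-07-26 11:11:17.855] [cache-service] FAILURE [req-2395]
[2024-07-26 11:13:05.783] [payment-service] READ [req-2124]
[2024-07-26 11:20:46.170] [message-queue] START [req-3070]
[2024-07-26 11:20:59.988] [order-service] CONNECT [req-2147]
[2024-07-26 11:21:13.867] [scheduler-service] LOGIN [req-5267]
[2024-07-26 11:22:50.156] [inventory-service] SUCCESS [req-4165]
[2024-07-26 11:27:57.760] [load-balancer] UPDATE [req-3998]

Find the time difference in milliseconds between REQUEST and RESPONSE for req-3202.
167

To calculate latency:

1. Find REQUEST with id req-3202: 2024-07-26 11:05:49.792
2. Find RESPONSE with id req-3202: 2024-07-26 11:05:49.959
3. Latency: 2024-07-26 11:05:49.959 - 2024-07-26 11:05:49.792 = 167ms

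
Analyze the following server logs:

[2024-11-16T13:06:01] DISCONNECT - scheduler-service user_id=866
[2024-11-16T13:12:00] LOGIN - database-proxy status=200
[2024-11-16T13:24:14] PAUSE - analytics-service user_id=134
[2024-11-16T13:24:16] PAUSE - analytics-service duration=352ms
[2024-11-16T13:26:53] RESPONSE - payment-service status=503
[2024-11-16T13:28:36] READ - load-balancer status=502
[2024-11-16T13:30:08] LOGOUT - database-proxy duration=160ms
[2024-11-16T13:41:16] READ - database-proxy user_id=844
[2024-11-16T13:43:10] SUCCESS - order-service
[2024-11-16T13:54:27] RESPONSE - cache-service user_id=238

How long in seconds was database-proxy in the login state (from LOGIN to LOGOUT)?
1088

To calculate state duration:

1. Find LOGIN event for database-proxy: 2024-11-16T13:12:00
2. Find LOGOUT event for database-proxy: 2024-11-16T13:30:08
3. Calculate duration: 2024-11-16T13:30:08 - 2024-11-16T13:12:00 = 1088 seconds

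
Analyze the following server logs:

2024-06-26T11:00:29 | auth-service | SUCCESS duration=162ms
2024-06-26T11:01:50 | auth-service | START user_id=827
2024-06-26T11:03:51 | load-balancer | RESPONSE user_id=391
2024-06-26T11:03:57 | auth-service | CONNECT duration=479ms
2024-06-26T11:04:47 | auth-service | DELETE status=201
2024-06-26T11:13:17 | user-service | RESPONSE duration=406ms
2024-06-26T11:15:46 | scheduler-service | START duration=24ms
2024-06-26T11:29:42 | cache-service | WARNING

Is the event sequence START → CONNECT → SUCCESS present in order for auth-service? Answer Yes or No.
No

To verify sequence order:

1. Find all events in sequence START → CONNECT → SUCCESS for auth-service
2. Extract their timestamps
3. Check if timestamps are in ascending order
4. Result: No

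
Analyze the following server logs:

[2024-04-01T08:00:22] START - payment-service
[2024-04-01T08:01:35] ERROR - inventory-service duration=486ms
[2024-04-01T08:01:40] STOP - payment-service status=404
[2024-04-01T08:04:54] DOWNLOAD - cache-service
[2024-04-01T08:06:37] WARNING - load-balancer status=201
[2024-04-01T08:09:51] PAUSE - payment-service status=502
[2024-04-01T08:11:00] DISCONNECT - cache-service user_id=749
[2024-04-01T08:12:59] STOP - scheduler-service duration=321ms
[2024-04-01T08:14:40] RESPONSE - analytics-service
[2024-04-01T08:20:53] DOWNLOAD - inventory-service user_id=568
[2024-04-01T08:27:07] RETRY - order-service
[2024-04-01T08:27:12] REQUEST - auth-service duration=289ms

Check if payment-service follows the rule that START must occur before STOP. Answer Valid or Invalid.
Valid

To validate ordering:

1. Required order: START → STOP
2. Rule: START must occur before STOP
3. Check actual order of events for payment-service
4. Result: Valid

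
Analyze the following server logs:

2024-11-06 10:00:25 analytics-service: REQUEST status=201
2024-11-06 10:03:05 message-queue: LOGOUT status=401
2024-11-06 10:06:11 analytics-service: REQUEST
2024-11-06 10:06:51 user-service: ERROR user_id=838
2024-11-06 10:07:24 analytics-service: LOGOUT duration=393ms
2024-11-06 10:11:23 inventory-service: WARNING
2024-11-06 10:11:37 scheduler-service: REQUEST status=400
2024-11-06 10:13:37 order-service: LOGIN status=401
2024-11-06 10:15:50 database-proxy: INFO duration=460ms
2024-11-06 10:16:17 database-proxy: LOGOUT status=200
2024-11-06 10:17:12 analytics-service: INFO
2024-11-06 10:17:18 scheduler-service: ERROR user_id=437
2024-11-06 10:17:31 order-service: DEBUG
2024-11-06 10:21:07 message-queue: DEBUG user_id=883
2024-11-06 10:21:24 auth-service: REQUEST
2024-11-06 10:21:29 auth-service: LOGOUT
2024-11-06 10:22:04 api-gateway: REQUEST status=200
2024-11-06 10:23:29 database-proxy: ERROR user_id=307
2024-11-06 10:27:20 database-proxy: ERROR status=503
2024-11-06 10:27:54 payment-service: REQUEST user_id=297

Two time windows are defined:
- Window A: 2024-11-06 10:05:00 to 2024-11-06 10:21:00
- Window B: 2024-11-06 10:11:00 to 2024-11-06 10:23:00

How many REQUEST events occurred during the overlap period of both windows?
1

To find overlap events:

1. Window A: 2024-11-06 10:05:00 to 2024-11-06 10:21:00
2. Window B: 2024-11-06 10:11:00 to 2024-11-06 10:23:00
3. Overlap period: 2024-11-06 10:11:00 to 2024-11-06 10:21:00
4. Count REQUEST events in overlap: 1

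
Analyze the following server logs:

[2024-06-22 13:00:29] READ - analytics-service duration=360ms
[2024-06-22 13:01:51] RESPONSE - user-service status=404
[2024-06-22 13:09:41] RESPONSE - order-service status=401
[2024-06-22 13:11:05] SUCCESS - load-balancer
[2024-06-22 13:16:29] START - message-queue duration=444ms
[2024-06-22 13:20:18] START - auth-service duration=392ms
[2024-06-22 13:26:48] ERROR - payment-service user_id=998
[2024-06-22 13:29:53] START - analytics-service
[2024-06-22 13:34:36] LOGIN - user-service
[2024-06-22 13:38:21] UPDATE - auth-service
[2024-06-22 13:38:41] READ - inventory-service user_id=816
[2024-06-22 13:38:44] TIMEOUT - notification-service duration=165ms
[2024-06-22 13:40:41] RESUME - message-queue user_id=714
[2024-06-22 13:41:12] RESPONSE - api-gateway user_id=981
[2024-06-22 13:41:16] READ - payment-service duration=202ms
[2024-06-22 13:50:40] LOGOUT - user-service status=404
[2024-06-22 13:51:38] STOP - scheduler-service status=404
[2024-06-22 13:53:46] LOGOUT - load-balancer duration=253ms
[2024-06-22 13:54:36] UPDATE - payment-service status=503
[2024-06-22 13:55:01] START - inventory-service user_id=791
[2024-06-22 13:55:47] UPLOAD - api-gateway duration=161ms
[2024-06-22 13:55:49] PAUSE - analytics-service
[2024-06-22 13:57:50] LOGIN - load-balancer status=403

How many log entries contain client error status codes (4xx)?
5

To find matching entries:

1. Pattern to match: client error status codes (4xx)
2. Scan each log entry for the pattern
3. Count matches: 5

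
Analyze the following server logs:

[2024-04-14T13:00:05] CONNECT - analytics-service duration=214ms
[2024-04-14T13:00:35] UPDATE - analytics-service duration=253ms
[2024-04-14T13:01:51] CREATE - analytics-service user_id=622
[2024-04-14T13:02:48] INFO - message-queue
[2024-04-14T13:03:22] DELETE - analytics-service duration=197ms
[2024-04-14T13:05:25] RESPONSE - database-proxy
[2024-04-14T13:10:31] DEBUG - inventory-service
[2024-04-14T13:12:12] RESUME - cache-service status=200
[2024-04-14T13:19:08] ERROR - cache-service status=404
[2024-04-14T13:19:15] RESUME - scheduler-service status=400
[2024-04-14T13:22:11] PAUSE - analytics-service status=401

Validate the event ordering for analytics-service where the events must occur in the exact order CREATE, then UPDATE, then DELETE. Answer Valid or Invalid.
Invalid

To validate ordering:

1. Required order: CREATE → UPDATE → DELETE
2. Rule: the events must occur in the exact order CREATE, then UPDATE, then DELETE
3. Check actual order of events for analytics-service
4. Result: Invalid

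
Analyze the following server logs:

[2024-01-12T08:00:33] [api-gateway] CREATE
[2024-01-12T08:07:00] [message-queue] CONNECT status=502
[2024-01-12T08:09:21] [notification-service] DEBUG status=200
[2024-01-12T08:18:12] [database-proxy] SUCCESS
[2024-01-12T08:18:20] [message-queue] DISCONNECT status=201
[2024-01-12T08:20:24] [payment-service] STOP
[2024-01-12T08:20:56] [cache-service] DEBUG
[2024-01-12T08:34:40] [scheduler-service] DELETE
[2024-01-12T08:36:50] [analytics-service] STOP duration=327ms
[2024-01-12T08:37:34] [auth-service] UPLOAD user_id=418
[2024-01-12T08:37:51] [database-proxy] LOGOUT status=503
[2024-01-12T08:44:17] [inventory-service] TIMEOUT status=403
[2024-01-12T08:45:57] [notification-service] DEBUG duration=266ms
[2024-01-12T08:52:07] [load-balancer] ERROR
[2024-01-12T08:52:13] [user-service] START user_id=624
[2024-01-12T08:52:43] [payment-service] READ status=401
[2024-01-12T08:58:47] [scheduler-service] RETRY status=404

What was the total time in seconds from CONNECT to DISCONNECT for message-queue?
680

To calculate state duration:

1. Find CONNECT event for message-queue: 2024-01-12T08:07:00
2. Find DISCONNECT event for message-queue: 2024-01-12T08:18:20
3. Calculate duration: 2024-01-12T08:18:20 - 2024-01-12T08:07:00 = 680 seconds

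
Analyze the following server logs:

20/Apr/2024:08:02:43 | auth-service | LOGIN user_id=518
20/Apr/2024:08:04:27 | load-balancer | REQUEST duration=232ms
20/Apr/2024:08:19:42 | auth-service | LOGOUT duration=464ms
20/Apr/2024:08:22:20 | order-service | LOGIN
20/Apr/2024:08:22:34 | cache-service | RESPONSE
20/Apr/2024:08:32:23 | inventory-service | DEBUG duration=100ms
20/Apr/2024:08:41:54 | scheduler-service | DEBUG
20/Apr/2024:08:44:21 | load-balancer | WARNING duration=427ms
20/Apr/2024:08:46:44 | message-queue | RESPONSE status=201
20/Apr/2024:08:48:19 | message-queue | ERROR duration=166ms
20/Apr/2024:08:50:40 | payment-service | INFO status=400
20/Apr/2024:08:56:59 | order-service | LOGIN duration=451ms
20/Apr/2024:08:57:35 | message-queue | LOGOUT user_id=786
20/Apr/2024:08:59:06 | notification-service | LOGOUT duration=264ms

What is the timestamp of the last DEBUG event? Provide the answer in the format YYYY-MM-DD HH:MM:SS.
2024-04-20 08:41:54

To find the last event:

1. Filter for all DEBUG events
2. Sort by timestamp
3. Select the last one
4. Timestamp: 2024-04-20 08:41:54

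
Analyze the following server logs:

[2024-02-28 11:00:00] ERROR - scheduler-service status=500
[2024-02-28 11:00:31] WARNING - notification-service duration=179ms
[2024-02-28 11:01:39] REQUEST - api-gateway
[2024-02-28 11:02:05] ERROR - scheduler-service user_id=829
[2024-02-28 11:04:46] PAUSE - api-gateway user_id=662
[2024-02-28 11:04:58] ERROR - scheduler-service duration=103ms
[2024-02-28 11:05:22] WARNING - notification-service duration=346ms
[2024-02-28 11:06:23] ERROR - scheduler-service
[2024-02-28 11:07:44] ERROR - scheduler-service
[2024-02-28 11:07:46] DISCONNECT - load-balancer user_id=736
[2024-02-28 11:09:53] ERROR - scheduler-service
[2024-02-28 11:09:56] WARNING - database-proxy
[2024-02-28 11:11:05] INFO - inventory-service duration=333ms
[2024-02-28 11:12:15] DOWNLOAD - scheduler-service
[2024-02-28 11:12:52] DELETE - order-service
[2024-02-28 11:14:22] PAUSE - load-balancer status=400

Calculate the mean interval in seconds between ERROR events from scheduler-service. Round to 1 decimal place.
118.6

To calculate average interval:

1. Find all ERROR events for scheduler-service in order
2. Calculate time gaps between consecutive events
3. Compute mean of gaps: 593 / 5 = 118.6 seconds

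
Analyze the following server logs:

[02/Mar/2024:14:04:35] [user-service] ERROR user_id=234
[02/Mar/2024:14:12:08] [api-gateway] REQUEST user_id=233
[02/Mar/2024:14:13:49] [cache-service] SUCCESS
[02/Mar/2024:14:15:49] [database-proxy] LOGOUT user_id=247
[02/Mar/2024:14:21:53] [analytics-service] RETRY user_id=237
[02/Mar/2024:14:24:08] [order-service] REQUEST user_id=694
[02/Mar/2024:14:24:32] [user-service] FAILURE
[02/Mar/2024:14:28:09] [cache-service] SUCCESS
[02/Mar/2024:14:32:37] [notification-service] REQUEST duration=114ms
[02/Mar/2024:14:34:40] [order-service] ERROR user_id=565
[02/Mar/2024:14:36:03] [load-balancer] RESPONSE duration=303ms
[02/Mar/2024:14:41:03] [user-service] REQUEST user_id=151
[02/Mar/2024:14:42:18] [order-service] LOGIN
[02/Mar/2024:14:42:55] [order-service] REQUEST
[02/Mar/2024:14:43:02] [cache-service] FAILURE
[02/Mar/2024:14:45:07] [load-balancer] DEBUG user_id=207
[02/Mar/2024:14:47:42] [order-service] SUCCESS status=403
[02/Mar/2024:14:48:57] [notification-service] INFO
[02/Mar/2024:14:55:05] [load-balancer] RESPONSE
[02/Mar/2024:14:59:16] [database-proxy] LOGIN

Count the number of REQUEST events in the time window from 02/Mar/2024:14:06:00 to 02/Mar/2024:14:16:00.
1

To count events in the time window:

1. Window boundaries: 02/Mar/2024:14:06:00 to 02/Mar/2024:14:16:00
2. Filter for REQUEST events within this window
3. Count matching events: 1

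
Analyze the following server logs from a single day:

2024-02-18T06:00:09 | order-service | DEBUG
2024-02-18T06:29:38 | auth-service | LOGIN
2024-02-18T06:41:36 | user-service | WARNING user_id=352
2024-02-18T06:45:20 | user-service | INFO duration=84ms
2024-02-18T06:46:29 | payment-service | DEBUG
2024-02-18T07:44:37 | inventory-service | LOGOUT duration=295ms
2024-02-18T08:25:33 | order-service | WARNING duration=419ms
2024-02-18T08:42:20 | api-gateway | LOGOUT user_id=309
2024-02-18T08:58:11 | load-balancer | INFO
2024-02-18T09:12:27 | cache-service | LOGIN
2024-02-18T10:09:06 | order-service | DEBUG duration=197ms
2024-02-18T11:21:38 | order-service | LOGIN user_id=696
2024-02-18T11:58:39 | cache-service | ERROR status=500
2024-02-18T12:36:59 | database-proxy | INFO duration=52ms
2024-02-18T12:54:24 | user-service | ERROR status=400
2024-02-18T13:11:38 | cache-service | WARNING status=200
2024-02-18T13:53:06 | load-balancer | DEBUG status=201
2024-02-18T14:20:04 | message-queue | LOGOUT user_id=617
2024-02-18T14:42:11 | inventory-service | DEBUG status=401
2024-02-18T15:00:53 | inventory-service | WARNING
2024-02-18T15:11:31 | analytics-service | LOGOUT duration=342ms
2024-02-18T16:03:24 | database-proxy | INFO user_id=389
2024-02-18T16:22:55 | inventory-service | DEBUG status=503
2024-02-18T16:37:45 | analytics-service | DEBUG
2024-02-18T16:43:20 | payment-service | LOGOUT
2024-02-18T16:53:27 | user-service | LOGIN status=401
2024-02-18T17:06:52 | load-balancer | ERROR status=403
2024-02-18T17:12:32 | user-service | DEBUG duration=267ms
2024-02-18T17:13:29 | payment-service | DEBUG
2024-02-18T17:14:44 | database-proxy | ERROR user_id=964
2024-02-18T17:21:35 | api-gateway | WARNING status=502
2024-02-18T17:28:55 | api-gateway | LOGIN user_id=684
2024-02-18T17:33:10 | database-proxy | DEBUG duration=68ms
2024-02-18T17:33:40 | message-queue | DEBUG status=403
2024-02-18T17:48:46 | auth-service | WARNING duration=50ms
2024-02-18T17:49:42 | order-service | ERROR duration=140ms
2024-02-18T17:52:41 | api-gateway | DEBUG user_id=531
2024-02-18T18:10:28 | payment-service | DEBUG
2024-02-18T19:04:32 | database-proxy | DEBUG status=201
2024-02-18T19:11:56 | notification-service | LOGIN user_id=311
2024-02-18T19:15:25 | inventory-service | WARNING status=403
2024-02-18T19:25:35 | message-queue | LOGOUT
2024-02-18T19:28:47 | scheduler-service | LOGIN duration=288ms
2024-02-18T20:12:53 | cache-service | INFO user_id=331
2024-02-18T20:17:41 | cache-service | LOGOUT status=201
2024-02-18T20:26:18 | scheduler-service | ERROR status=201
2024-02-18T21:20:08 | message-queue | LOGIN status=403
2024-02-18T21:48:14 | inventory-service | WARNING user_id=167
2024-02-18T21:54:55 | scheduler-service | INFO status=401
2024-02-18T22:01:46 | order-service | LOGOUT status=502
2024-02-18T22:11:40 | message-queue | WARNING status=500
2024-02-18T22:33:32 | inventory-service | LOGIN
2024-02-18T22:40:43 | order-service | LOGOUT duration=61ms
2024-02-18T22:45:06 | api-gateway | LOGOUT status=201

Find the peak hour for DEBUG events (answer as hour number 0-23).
17

To find the peak hour:

1. Group all DEBUG events by hour
2. Count events in each hour
3. Find hour with maximum count
4. Peak hour: 17 (with 5 events)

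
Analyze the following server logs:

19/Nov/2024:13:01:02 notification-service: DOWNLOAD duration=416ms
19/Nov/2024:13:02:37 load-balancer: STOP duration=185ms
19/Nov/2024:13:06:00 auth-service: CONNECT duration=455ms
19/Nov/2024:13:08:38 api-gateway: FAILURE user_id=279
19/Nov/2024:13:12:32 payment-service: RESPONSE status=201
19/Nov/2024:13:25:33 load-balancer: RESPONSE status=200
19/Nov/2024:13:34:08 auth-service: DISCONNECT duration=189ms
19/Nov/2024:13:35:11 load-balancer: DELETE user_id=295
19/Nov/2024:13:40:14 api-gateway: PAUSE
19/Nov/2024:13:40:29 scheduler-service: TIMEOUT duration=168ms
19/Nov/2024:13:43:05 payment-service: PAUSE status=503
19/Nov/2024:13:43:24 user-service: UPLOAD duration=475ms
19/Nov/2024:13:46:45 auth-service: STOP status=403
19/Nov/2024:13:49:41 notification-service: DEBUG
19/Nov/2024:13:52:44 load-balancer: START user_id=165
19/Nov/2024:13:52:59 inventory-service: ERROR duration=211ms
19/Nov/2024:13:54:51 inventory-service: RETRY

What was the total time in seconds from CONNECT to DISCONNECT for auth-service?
1688

To calculate state duration:

1. Find CONNECT event for auth-service: 19/Nov/2024:13:06:00
2. Find DISCONNECT event for auth-service: 19/Nov/2024:13:34:08
3. Calculate duration: 19/Nov/2024:13:34:08 - 19/Nov/2024:13:06:00 = 1688 seconds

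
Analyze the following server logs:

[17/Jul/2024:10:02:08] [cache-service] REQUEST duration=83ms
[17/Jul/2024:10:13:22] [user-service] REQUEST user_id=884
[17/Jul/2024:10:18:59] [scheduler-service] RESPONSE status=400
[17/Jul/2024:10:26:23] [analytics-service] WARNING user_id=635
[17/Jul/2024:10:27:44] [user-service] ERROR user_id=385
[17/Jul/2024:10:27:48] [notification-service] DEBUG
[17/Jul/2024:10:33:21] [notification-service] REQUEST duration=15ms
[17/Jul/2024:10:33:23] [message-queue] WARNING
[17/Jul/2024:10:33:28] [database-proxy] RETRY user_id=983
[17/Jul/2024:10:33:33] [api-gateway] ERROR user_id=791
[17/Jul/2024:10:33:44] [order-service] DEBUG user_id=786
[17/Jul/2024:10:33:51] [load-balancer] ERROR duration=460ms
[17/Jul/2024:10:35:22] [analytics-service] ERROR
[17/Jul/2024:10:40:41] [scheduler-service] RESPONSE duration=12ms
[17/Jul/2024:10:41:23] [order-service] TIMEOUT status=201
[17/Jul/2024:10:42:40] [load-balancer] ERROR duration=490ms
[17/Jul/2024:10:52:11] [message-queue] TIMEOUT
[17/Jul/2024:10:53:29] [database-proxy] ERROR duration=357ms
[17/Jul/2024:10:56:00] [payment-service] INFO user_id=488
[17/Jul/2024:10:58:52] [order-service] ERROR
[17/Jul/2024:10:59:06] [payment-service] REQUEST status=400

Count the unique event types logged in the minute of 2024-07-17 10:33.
5

To count unique event types:

1. Filter events in the minute starting at 2024-07-17 10:33
2. Extract event types from matching entries
3. Count unique types: 5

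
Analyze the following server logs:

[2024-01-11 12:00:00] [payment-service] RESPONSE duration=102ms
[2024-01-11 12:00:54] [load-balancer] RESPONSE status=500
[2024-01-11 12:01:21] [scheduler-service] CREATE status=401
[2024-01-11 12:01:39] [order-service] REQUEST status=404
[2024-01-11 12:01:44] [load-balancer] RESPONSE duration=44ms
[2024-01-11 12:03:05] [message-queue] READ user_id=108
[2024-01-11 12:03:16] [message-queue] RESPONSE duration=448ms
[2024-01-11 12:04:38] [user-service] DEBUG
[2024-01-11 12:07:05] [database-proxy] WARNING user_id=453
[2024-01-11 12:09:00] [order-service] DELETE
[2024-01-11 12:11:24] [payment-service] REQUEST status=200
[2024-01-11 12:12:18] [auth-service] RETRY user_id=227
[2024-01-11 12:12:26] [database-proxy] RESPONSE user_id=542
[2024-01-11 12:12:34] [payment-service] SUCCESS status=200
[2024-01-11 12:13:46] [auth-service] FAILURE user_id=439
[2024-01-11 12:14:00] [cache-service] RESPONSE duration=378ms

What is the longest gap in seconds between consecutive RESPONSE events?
550

To find the longest gap:

1. Extract all RESPONSE events in chronological order
2. Calculate time differences between consecutive events
3. Find the maximum difference
4. Longest gap: 550 seconds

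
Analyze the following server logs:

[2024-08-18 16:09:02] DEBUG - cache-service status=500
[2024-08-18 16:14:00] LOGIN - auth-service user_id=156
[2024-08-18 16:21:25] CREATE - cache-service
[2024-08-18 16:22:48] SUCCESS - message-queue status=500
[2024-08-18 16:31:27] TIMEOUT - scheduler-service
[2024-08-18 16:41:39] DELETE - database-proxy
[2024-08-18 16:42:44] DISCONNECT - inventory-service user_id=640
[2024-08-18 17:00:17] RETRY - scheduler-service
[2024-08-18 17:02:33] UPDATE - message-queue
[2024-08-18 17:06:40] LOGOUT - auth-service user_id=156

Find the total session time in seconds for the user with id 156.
3160

To calculate session duration:

1. Find LOGIN event for user_id=156: 2024-08-18 16:14:00
2. Find LOGOUT event for user_id=156: 2024-08-18 17:06:40
3. Session duration: 2024-08-18 17:06:40 - 2024-08-18 16:14:00 = 3160 seconds (52 minutes)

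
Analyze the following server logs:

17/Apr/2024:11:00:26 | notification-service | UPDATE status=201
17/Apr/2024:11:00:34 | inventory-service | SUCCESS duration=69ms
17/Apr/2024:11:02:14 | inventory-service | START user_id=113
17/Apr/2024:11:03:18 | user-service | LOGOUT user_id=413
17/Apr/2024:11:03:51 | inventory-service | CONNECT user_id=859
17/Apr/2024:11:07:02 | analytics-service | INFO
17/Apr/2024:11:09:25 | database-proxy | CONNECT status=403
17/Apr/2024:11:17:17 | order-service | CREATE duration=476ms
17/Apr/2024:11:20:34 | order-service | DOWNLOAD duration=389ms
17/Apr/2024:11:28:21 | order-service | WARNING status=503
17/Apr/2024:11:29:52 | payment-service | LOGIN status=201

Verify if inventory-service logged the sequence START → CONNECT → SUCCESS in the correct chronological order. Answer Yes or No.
No

To verify sequence order:

1. Find all events in sequence START → CONNECT → SUCCESS for inventory-service
2. Extract their timestamps
3. Check if timestamps are in ascending order
4. Result: No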